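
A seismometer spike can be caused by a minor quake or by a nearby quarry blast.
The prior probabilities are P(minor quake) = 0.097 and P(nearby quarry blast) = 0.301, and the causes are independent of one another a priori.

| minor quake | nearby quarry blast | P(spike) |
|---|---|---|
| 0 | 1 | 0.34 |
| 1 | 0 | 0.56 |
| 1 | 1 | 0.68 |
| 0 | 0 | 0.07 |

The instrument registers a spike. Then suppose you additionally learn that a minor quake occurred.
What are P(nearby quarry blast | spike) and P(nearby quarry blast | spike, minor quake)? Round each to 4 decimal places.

P(nearby quarry blast | spike) ≈ 0.5774; P(nearby quarry blast | spike, minor quake) ≈ 0.3434

Sum P(spike|·) weighted by the priors over the 4 (minor quake, nearby quarry blast) configurations:
  P(spike) = 0.07*0.903*0.699 + 0.34*0.903*0.301 + 0.56*0.097*0.699 + 0.68*0.097*0.301
        = 0.044184 + 0.092413 + 0.037970 + 0.019854 = 0.194421
The terms with nearby quarry blast present sum to 0.112267, so
  P(nearby quarry blast | spike) = 0.112267 / 0.194421 ≈ 0.5774

With the extra evidence:
P(spike | minor quake) = 0.56*0.699 + 0.68*0.301 = 0.391440 + 0.204680 = 0.596120
Of this, 0.204680 comes from 0.68*0.301 (the nearby quarry blast=true cases).
P(nearby quarry blast | spike, minor quake) = 0.204680 / 0.596120 ≈ 0.3434
This is intercausal reasoning (explaining away): once minor quake accounts for the spike, nearby quarry blast becomes less likely.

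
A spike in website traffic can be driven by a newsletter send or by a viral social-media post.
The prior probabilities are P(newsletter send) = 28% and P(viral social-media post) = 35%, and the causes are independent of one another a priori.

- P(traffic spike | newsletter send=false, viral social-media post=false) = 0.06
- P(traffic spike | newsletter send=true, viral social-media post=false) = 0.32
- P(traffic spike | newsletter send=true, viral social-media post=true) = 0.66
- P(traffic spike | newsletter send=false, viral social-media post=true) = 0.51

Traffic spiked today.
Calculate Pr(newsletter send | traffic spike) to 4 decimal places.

Enumerate the 4 (newsletter send, viral social-media post) configurations and weight by the priors:
  P(traffic spike) = 0.06·0.72·0.65 + 0.51·0.72·0.35 + 0.32·0.28·0.65 + 0.66·0.28·0.35
        = 0.028080 + 0.128520 + 0.058240 + 0.064680 = 0.279520
The terms with newsletter send present sum to 0.122920, so
  P(newsletter send | traffic spike) = 0.122920 / 0.279520 ≈ 0.4398

Pr(newsletter send | traffic spike) ≈ 0.4398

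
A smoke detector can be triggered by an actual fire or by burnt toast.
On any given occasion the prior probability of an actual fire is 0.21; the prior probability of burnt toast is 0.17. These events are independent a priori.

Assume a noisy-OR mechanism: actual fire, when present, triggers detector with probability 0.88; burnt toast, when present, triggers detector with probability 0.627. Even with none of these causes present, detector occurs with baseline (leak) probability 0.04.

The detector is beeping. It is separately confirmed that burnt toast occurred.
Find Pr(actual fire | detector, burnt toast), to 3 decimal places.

Pr(actual fire | detector, burnt toast) ≈ 0.284

Under noisy-OR, P(detector | causes) = 1 − (1−0.04)·∏(1−qᵢ) over the active causes.
P(detector | burnt toast) = 0.64192*0.79 + 0.95703*0.21 = 0.507117 + 0.200976 = 0.708093
Of this, 0.200976 comes from 0.95703*0.21 (the actual fire=true cases).
Hence the posterior is 0.200976/0.708093 ≈ 0.284.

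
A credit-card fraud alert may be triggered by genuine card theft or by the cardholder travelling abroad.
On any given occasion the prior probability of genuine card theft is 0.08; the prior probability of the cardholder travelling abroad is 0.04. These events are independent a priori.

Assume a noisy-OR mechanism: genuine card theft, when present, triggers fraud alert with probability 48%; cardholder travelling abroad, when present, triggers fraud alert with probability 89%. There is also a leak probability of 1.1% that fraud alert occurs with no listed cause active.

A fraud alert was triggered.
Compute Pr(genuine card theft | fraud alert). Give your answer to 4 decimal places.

Under noisy-OR, P(fraud alert | causes) = 1 − (1−0.011)·∏(1−qᵢ) over the active causes.
P(fraud alert) = 0.011·0.92·0.96 + 0.89121·0.92·0.04 + 0.48572·0.08·0.96 + 0.943429·0.08·0.04 = 0.009715 + 0.032797 + 0.037303 + 0.003019 = 0.082834
Restricting to configurations with genuine card theft present: 0.037303 + 0.003019 = 0.040322.
So P(genuine card theft | fraud alert) = 0.040322/0.082834 ≈ 0.4868.

Pr(genuine card theft | fraud alert) ≈ 0.4868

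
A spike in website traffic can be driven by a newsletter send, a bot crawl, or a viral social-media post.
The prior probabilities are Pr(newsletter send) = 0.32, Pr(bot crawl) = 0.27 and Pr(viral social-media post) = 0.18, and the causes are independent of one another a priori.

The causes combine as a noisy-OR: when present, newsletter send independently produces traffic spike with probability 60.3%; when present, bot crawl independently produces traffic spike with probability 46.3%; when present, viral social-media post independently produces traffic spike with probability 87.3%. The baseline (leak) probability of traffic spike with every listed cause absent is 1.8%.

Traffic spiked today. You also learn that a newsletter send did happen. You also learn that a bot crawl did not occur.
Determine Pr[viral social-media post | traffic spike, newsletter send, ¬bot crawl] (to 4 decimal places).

Pr[viral social-media post | traffic spike, newsletter send, ¬bot crawl] ≈ 0.2548

Under noisy-OR, P(traffic spike | causes) = 1 − (1−0.018)·∏(1−qᵢ) over the active causes.
For the numerator, keep only viral social-media post=true terms: 0.950489·0.18 = 0.171088
Normalizer over all consistent configurations: 0.610146·0.82 + 0.950489·0.18 = 0.671408
Posterior = 0.171088 / 0.671408 ≈ 0.2548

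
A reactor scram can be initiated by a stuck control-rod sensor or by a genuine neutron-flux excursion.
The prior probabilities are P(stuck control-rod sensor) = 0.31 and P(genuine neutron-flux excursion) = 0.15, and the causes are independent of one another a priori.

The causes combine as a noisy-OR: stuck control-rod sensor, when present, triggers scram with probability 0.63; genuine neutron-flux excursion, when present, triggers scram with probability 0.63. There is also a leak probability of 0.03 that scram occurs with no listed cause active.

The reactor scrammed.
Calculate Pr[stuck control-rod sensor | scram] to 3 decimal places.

Pr[stuck control-rod sensor | scram] ≈ 0.714

Under noisy-OR, P(scram | causes) = 1 − (1−0.03)·∏(1−qᵢ) over the active causes.
Enumerate the 4 (stuck control-rod sensor, genuine neutron-flux excursion) configurations and weight by the priors:
  P(scram) = 0.03×0.69×0.85 + 0.6411×0.69×0.15 + 0.6411×0.31×0.85 + 0.867207×0.31×0.15
        = 0.017595 + 0.066354 + 0.168930 + 0.040325 = 0.293204
Configurations with stuck control-rod sensor contribute 0.209255, so
  P(stuck control-rod sensor | scram) = 0.209255 / 0.293204 ≈ 0.714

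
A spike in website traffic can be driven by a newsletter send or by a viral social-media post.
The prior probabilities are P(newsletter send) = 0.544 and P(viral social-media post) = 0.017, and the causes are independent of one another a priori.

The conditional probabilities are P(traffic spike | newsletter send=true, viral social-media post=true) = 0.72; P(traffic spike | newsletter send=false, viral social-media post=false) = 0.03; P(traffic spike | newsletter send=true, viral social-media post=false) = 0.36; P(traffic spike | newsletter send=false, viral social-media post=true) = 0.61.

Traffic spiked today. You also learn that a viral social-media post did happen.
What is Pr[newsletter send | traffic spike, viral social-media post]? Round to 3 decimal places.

Pr[newsletter send | traffic spike, viral social-media post] ≈ 0.585

P(traffic spike | viral social-media post) = 0.61·0.456 + 0.72·0.544 = 0.278160 + 0.391680 = 0.669840
The newsletter send-present share is 0.72·0.544 = 0.391680.
So P(newsletter send | traffic spike, viral social-media post) = 0.391680/0.669840 ≈ 0.585.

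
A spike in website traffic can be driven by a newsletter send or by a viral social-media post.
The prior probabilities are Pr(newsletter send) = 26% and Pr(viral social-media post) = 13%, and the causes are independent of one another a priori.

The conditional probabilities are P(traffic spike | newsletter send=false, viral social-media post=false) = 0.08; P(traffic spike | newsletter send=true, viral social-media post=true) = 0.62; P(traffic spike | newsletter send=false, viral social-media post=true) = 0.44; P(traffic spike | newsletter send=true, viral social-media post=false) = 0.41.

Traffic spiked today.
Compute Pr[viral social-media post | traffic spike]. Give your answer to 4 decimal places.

P(traffic spike) = 0.08·0.74·0.87 + 0.44·0.74·0.13 + 0.41·0.26·0.87 + 0.62·0.26·0.13 = 0.051504 + 0.042328 + 0.092742 + 0.020956 = 0.207530
Restricting to configurations with viral social-media post present: 0.042328 + 0.020956 = 0.063284.
P(viral social-media post | traffic spike) = 0.063284 / 0.207530 ≈ 0.3049

Pr[viral social-media post | traffic spike] ≈ 0.3049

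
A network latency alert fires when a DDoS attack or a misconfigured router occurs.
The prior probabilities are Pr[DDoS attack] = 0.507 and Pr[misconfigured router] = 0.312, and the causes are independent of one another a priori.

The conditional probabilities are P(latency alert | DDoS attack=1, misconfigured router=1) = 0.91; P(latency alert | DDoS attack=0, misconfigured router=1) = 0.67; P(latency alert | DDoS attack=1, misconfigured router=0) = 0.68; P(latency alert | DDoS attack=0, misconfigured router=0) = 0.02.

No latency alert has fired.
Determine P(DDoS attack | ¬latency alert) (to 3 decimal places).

P(DDoS attack | ¬latency alert) ≈ 0.247

Numerator (weight on configurations with DDoS attack): 0.111621 + 0.014237 = 0.125858
Normalizer over all consistent configurations: 0.98×0.493×0.688 + 0.33×0.493×0.312 + 0.32×0.507×0.688 + 0.09×0.507×0.312 = 0.509017
P(DDoS attack | ¬latency alert) = 0.125858/0.509017 ≈ 0.247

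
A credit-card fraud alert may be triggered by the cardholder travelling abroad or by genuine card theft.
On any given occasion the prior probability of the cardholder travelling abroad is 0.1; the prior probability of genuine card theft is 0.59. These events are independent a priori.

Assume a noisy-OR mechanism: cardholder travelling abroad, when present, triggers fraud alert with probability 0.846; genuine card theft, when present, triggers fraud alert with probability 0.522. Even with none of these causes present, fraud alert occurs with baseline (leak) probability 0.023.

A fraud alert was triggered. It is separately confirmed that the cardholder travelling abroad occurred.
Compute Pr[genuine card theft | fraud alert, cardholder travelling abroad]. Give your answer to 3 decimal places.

Pr[genuine card theft | fraud alert, cardholder travelling abroad] ≈ 0.611

Under noisy-OR, P(fraud alert | causes) = 1 − (1−0.023)·∏(1−qᵢ) over the active causes.
Weight on genuine card theft=true, given the evidence: 0.928081×0.59 = 0.547568
Denominator P(fraud alert | cardholder travelling abroad): 0.849542×0.41 + 0.928081×0.59 = 0.895880
P(genuine card theft | fraud alert, cardholder travelling abroad) = 0.547568/0.895880 ≈ 0.611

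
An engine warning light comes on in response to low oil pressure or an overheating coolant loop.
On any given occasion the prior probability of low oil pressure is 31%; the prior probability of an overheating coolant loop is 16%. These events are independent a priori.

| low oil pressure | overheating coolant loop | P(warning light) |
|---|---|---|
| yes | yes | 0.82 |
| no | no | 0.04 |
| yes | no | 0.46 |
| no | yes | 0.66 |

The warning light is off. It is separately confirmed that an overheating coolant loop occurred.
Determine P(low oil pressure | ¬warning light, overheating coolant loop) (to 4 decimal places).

P(low oil pressure | ¬warning light, overheating coolant loop) ≈ 0.1921

P(¬warning light | overheating coolant loop) = 0.34·0.69 + 0.18·0.31 = 0.234600 + 0.055800 = 0.290400
Of this, 0.055800 comes from 0.18·0.31 (the low oil pressure=true cases).
P(low oil pressure | ¬warning light, overheating coolant loop) = 0.055800 / 0.290400 ≈ 0.1921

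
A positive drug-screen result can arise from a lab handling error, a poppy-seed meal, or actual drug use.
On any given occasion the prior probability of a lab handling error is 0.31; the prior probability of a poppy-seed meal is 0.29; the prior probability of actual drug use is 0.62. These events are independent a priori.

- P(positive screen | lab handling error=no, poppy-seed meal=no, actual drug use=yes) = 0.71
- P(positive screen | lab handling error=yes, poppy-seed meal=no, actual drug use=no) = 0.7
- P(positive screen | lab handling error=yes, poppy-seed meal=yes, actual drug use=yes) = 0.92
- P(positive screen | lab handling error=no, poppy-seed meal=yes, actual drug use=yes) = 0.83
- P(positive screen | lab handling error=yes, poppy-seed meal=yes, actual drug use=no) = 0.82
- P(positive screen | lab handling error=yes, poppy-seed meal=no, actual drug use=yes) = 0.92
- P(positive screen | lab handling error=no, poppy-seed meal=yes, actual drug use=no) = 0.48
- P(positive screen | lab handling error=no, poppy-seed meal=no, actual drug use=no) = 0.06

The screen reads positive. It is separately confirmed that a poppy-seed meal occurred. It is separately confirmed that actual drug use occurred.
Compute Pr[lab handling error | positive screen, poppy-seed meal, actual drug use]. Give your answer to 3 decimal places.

P(positive screen | poppy-seed meal, actual drug use) = 0.83·0.69 + 0.92·0.31 = 0.572700 + 0.285200 = 0.857900
Of this, 0.285200 comes from 0.92·0.31 (the lab handling error=true cases).
Hence the posterior is 0.285200/0.857900 ≈ 0.332.

Pr[lab handling error | positive screen, poppy-seed meal, actual drug use] ≈ 0.332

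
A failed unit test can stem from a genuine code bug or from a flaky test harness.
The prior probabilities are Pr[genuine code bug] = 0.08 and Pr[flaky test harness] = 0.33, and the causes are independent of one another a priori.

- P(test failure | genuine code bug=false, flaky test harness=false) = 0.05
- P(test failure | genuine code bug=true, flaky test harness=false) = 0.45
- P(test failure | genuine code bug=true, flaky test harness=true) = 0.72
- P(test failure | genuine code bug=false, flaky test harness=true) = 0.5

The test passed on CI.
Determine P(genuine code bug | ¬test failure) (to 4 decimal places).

P(genuine code bug | ¬test failure) ≈ 0.0476

Weight on genuine code bug=true, given the evidence: 0.029480 + 0.007392 = 0.036872
Normalizer over all consistent configurations: 0.95×0.92×0.67 + 0.5×0.92×0.33 + 0.55×0.08×0.67 + 0.28×0.08×0.33 = 0.774252
P(genuine code bug | ¬test failure) = 0.036872/0.774252 ≈ 0.0476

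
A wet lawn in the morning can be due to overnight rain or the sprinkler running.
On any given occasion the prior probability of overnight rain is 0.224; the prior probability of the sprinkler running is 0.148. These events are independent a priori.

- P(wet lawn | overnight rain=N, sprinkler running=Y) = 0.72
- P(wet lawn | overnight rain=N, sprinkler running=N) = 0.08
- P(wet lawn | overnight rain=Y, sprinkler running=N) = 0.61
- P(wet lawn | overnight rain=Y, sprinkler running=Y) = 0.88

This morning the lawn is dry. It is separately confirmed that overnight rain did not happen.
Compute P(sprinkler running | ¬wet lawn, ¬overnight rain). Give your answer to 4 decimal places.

P(sprinkler running | ¬wet lawn, ¬overnight rain) ≈ 0.0502

By total probability over both values of sprinkler running:
  P(¬wet lawn | ¬overnight rain) = 0.92*0.852 + 0.28*0.148
        = 0.783840 + 0.041440 = 0.825280
Configurations with sprinkler running contribute 0.041440, so
  P(sprinkler running | ¬wet lawn, ¬overnight rain) = 0.041440 / 0.825280 ≈ 0.0502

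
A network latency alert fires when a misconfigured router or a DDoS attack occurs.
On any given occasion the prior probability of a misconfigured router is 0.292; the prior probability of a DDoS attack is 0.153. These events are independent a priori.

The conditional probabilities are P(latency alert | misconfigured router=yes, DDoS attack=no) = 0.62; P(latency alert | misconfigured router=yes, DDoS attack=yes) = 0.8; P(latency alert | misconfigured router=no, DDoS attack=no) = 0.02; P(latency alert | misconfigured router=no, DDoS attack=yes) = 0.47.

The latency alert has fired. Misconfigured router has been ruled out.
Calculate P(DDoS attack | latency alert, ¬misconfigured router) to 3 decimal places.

Sum P(latency alert|·) weighted by the priors over both values of DDoS attack:
  P(latency alert | ¬misconfigured router) = 0.02·0.847 + 0.47·0.153
        = 0.016940 + 0.071910 = 0.088850
Configurations with DDoS attack contribute 0.071910, so
  P(DDoS attack | latency alert, ¬misconfigured router) = 0.071910 / 0.088850 ≈ 0.809

P(DDoS attack | latency alert, ¬misconfigured router) ≈ 0.809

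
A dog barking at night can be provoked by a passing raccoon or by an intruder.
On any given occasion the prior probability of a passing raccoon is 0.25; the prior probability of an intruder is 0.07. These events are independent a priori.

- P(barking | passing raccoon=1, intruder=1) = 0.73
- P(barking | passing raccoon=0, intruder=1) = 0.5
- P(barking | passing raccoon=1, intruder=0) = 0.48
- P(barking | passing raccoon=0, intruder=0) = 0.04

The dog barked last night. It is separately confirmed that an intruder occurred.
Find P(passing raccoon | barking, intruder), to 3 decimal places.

Weight on passing raccoon=true, given the evidence: 0.73*0.25 = 0.182500
The normalizing constant is 0.5*0.75 + 0.73*0.25 = 0.557500
P(passing raccoon | barking, intruder) = 0.182500/0.557500 ≈ 0.327

P(passing raccoon | barking, intruder) ≈ 0.327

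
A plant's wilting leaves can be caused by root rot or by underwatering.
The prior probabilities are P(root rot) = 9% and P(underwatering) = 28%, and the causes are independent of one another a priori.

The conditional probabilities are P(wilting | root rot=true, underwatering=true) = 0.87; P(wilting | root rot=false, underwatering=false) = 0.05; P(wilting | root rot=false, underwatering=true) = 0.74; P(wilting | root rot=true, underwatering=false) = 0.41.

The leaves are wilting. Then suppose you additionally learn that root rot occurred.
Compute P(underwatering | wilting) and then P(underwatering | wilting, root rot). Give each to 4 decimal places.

P(underwatering | wilting) ≈ 0.7801; P(underwatering | wilting, root rot) ≈ 0.4521

Sum P(wilting|·) weighted by the priors over the 4 (root rot, underwatering) configurations:
  P(wilting) = 0.05·0.91·0.72 + 0.74·0.91·0.28 + 0.41·0.09·0.72 + 0.87·0.09·0.28
        = 0.032760 + 0.188552 + 0.026568 + 0.021924 = 0.269804
Configurations with underwatering contribute 0.210476, so
  P(underwatering | wilting) = 0.210476 / 0.269804 ≈ 0.7801

With the extra evidence:
P(wilting | root rot) = 0.41×0.72 + 0.87×0.28 = 0.295200 + 0.243600 = 0.538800
Of this, 0.243600 comes from 0.87×0.28 (the underwatering=true cases).
P(underwatering | wilting, root rot) = 0.243600 / 0.538800 ≈ 0.4521
The drop from 0.7801 to 0.4521 is the explaining-away (discounting) effect.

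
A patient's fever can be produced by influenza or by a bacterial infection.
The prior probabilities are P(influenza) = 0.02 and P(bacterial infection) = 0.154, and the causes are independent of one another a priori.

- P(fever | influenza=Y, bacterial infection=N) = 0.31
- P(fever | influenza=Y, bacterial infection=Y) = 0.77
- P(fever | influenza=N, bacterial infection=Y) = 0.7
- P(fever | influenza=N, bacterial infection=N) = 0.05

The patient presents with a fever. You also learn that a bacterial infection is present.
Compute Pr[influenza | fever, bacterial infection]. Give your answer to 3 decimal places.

Weight on influenza=true, given the evidence: 0.77×0.02 = 0.015400
The normalizing constant is 0.7×0.98 + 0.77×0.02 = 0.701400
Posterior = 0.015400 / 0.701400 ≈ 0.022

Pr[influenza | fever, bacterial infection] ≈ 0.022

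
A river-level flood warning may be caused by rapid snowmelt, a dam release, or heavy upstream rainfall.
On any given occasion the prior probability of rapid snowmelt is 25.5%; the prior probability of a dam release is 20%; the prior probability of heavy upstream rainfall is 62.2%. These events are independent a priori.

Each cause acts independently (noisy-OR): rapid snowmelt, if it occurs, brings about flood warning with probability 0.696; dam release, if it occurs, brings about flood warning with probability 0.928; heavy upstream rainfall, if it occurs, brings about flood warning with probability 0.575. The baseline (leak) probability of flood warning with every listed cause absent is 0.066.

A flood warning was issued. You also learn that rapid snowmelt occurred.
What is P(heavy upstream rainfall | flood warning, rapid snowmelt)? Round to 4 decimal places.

Under noisy-OR, P(flood warning | causes) = 1 − (1−0.066)·∏(1−qᵢ) over the active causes.
P(flood warning | rapid snowmelt) = 0.716064×0.8×0.378 + 0.879327×0.8×0.622 + 0.979557×0.2×0.378 + 0.991312×0.2×0.622 = 0.216538 + 0.437553 + 0.074055 + 0.123319 = 0.851465
Restricting to configurations with heavy upstream rainfall present: 0.437553 + 0.123319 = 0.560872.
Hence the posterior is 0.560872/0.851465 ≈ 0.6587.

P(heavy upstream rainfall | flood warning, rapid snowmelt) ≈ 0.6587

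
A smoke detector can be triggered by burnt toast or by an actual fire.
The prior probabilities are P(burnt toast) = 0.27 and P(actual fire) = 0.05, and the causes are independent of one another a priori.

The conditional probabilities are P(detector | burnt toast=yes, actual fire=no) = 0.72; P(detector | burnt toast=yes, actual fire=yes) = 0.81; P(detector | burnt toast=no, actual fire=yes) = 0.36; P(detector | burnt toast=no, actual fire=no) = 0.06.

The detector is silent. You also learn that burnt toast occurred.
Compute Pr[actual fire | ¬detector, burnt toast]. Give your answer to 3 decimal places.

Pr[actual fire | ¬detector, burnt toast] ≈ 0.034

Numerator (weight on configurations with actual fire): 0.19×0.05 = 0.009500
Normalizer over all consistent configurations: 0.28×0.95 + 0.19×0.05 = 0.275500
P(actual fire | ¬detector, burnt toast) = 0.009500/0.275500 ≈ 0.034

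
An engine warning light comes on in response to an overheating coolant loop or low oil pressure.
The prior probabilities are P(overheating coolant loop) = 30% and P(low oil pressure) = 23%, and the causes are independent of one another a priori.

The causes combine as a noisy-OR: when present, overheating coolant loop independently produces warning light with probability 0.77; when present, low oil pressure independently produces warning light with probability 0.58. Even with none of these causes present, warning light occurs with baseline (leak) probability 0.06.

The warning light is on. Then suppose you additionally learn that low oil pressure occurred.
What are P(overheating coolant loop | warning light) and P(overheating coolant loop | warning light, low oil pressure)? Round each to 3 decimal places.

Under noisy-OR, P(warning light | causes) = 1 − (1−0.06)·∏(1−qᵢ) over the active causes.
Sum P(warning light|·) weighted by the priors over the 4 (overheating coolant loop, low oil pressure) configurations:
  P(warning light) = 0.06*0.7*0.77 + 0.6052*0.7*0.23 + 0.7838*0.3*0.77 + 0.909196*0.3*0.23
        = 0.032340 + 0.097437 + 0.181058 + 0.062735 = 0.373570
The terms with overheating coolant loop present sum to 0.243793, so
  P(overheating coolant loop | warning light) = 0.243793 / 0.373570 ≈ 0.653

Now condition on the additional information:
Numerator (weight on configurations with overheating coolant loop): 0.909196×0.3 = 0.272759
Denominator P(warning light | low oil pressure): 0.6052×0.7 + 0.909196×0.3 = 0.696399
P(overheating coolant loop | warning light, low oil pressure) = 0.272759/0.696399 ≈ 0.392
— low oil pressure explains away the evidence for overheating coolant loop.

P(overheating coolant loop | warning light) ≈ 0.653; P(overheating coolant loop | warning light, low oil pressure) ≈ 0.392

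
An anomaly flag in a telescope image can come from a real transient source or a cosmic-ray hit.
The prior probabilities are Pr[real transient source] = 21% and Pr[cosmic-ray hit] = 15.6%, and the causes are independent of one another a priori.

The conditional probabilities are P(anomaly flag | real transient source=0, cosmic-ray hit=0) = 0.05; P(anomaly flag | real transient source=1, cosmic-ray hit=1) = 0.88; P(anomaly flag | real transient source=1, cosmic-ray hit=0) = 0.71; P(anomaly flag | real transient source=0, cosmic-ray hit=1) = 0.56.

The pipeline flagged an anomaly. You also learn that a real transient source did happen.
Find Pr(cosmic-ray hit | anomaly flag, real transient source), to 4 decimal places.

Pr(cosmic-ray hit | anomaly flag, real transient source) ≈ 0.1864

P(anomaly flag | real transient source) = 0.71×0.844 + 0.88×0.156 = 0.599240 + 0.137280 = 0.736520
Restricting to configurations with cosmic-ray hit present: 0.88×0.156 = 0.137280.
P(cosmic-ray hit | anomaly flag, real transient source) = 0.137280 / 0.736520 ≈ 0.1864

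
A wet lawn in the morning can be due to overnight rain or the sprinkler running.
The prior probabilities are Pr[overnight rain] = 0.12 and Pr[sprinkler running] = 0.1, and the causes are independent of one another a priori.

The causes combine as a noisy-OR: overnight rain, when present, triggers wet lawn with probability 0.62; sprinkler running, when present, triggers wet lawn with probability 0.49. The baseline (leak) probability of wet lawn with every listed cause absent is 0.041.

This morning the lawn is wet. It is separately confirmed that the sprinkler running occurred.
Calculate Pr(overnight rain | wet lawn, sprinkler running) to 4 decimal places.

Under noisy-OR, P(wet lawn | causes) = 1 − (1−0.041)·∏(1−qᵢ) over the active causes.
Sum P(wet lawn|·) weighted by the priors over both values of overnight rain:
  P(wet lawn | sprinkler running) = 0.51091·0.88 + 0.814146·0.12
        = 0.449601 + 0.097698 = 0.547299
Keeping only the overnight rain-present terms gives 0.097698, so
  P(overnight rain | wet lawn, sprinkler running) = 0.097698 / 0.547299 ≈ 0.1785

Pr(overnight rain | wet lawn, sprinkler running) ≈ 0.1785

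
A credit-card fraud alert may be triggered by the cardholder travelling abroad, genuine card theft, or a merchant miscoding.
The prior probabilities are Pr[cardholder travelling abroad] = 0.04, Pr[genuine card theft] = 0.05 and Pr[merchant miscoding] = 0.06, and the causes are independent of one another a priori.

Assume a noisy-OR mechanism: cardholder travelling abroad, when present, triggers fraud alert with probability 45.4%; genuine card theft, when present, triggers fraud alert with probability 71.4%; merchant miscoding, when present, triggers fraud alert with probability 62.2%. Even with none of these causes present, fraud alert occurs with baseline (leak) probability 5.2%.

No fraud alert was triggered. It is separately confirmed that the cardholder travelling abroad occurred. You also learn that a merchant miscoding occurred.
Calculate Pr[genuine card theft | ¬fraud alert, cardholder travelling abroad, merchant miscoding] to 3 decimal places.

Under noisy-OR, P(fraud alert | causes) = 1 − (1−0.052)·∏(1−qᵢ) over the active causes.
Sum P(¬fraud alert|·) weighted by the priors over both values of genuine card theft:
  P(¬fraud alert | cardholder travelling abroad, merchant miscoding) = 0.195656×0.95 + 0.055958×0.05
        = 0.185873 + 0.002798 = 0.188671
The terms with genuine card theft present sum to 0.002798, so
  P(genuine card theft | ¬fraud alert, cardholder travelling abroad, merchant miscoding) = 0.002798 / 0.188671 ≈ 0.015

Pr[genuine card theft | ¬fraud alert, cardholder travelling abroad, merchant miscoding] ≈ 0.015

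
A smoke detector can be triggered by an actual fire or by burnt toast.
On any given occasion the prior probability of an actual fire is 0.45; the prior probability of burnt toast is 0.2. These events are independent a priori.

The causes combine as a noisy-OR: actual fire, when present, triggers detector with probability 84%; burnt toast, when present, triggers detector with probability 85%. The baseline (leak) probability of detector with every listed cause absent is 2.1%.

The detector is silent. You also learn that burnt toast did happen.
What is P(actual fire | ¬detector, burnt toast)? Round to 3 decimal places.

P(actual fire | ¬detector, burnt toast) ≈ 0.116

Under noisy-OR, P(detector | causes) = 1 − (1−0.021)·∏(1−qᵢ) over the active causes.
P(¬detector | burnt toast) = 0.14685·0.55 + 0.023496·0.45 = 0.080768 + 0.010573 = 0.091341
The actual fire-present share is 0.023496·0.45 = 0.010573.
Hence the posterior is 0.010573/0.091341 ≈ 0.116.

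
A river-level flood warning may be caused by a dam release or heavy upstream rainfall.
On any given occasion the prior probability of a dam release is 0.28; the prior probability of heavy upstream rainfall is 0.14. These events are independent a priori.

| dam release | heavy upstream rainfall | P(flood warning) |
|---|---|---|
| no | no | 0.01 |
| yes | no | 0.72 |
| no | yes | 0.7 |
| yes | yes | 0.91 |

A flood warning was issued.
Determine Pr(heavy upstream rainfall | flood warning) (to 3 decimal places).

P(flood warning) = 0.01×0.72×0.86 + 0.7×0.72×0.14 + 0.72×0.28×0.86 + 0.91×0.28×0.14 = 0.006192 + 0.070560 + 0.173376 + 0.035672 = 0.285800
Restricting to configurations with heavy upstream rainfall present: 0.070560 + 0.035672 = 0.106232.
So P(heavy upstream rainfall | flood warning) = 0.106232/0.285800 ≈ 0.372.

Pr(heavy upstream rainfall | flood warning) ≈ 0.372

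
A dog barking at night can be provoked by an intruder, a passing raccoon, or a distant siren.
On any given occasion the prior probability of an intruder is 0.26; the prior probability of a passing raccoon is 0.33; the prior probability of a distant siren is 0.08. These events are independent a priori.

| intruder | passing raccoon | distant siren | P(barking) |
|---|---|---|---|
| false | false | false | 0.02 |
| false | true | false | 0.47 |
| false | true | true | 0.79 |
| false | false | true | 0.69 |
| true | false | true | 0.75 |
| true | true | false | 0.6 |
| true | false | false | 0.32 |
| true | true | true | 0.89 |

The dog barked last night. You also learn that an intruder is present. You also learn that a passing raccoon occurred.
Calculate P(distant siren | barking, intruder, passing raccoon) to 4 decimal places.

P(distant siren | barking, intruder, passing raccoon) ≈ 0.1142

P(barking | intruder, passing raccoon) = 0.6*0.92 + 0.89*0.08 = 0.552000 + 0.071200 = 0.623200
The distant siren-present share is 0.89*0.08 = 0.071200.
P(distant siren | barking, intruder, passing raccoon) = 0.071200 / 0.623200 ≈ 0.1142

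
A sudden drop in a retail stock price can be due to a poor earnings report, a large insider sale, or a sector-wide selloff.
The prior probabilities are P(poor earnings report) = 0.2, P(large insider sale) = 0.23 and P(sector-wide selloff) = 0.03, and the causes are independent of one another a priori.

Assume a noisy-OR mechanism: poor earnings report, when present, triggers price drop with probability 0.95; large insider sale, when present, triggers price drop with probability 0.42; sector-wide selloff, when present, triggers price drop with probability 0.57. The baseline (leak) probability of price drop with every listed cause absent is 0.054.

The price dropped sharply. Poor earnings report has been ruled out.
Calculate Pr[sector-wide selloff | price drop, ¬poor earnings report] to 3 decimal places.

Under noisy-OR, P(price drop | causes) = 1 − (1−0.054)·∏(1−qᵢ) over the active causes.
Sum P(price drop|·) weighted by the priors over the 4 (large insider sale, sector-wide selloff) configurations:
  P(price drop | ¬poor earnings report) = 0.054*0.77*0.97 + 0.59322*0.77*0.03 + 0.45132*0.23*0.97 + 0.764068*0.23*0.03
        = 0.040333 + 0.013703 + 0.100689 + 0.005272 = 0.159997
The terms with sector-wide selloff present sum to 0.018975, so
  P(sector-wide selloff | price drop, ¬poor earnings report) = 0.018975 / 0.159997 ≈ 0.119

Pr[sector-wide selloff | price drop, ¬poor earnings report] ≈ 0.119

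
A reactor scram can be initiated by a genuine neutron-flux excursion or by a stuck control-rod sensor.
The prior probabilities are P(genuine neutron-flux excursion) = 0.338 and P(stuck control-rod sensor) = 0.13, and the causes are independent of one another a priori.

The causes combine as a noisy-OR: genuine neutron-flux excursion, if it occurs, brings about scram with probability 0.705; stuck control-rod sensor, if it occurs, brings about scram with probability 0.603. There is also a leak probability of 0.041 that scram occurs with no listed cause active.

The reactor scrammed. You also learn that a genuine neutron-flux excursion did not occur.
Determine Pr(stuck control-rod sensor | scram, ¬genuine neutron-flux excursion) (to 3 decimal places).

Pr(stuck control-rod sensor | scram, ¬genuine neutron-flux excursion) ≈ 0.693

Under noisy-OR, P(scram | causes) = 1 − (1−0.041)·∏(1−qᵢ) over the active causes.
Numerator (weight on configurations with stuck control-rod sensor): 0.619277×0.13 = 0.080506
Normalizer over all consistent configurations: 0.041×0.87 + 0.619277×0.13 = 0.116176
P(stuck control-rod sensor | scram, ¬genuine neutron-flux excursion) = 0.080506/0.116176 ≈ 0.693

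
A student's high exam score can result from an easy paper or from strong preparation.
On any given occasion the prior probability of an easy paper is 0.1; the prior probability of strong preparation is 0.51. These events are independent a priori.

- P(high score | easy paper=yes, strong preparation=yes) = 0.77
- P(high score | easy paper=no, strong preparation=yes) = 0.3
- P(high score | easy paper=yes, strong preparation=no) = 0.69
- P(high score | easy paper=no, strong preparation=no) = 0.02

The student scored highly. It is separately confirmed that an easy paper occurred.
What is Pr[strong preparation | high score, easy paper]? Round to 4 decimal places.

Weight on strong preparation=true, given the evidence: 0.77×0.51 = 0.392700
The normalizing constant is 0.69×0.49 + 0.77×0.51 = 0.730800
Posterior = 0.392700 / 0.730800 ≈ 0.5374

Pr[strong preparation | high score, easy paper] ≈ 0.5374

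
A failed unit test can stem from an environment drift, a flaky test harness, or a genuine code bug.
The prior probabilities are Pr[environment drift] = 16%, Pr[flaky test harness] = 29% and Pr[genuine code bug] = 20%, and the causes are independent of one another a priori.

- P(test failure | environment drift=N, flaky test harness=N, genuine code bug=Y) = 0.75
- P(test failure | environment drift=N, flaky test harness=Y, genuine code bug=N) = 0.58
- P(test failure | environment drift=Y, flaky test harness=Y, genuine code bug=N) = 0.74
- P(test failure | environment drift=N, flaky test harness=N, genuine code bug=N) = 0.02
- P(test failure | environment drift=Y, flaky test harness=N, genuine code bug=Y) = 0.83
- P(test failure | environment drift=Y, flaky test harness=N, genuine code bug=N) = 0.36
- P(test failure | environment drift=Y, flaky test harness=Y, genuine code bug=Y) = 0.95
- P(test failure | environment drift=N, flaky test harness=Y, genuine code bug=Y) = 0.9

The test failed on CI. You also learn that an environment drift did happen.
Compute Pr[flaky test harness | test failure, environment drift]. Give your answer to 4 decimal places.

Pr[flaky test harness | test failure, environment drift] ≈ 0.4130

Enumerate the 4 (flaky test harness, genuine code bug) configurations and weight by the priors:
  P(test failure | environment drift) = 0.36*0.71*0.8 + 0.83*0.71*0.2 + 0.74*0.29*0.8 + 0.95*0.29*0.2
        = 0.204480 + 0.117860 + 0.171680 + 0.055100 = 0.549120
Configurations with flaky test harness contribute 0.226780, so
  P(flaky test harness | test failure, environment drift) = 0.226780 / 0.549120 ≈ 0.4130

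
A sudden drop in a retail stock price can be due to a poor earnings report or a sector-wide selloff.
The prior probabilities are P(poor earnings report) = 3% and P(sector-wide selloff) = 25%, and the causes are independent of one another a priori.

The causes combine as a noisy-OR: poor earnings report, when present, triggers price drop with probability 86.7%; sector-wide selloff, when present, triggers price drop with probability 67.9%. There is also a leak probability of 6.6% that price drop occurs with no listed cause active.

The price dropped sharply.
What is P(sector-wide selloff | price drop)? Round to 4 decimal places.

Under noisy-OR, P(price drop | causes) = 1 − (1−0.066)·∏(1−qᵢ) over the active causes.
P(price drop) = 0.066*0.97*0.75 + 0.700186*0.97*0.25 + 0.875778*0.03*0.75 + 0.960125*0.03*0.25 = 0.048015 + 0.169795 + 0.019705 + 0.007201 = 0.244716
Of this, 0.176996 comes from 0.169795 + 0.007201 (the sector-wide selloff=true cases).
Hence the posterior is 0.176996/0.244716 ≈ 0.7233.

P(sector-wide selloff | price drop) ≈ 0.7233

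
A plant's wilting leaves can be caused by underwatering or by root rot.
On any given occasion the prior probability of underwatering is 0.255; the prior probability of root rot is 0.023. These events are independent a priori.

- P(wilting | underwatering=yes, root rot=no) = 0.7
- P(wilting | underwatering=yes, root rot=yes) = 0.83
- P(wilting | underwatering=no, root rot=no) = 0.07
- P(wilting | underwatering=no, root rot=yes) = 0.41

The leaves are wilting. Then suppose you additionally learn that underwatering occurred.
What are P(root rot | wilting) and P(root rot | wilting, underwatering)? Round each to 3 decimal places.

P(wilting) = 0.07·0.745·0.977 + 0.41·0.745·0.023 + 0.7·0.255·0.977 + 0.83·0.255·0.023 = 0.050951 + 0.007025 + 0.174394 + 0.004868 = 0.237238
Restricting to configurations with root rot present: 0.007025 + 0.004868 = 0.011893.
So P(root rot | wilting) = 0.011893/0.237238 ≈ 0.050.

Now condition on the additional information:
Enumerate both values of root rot and weight by the priors:
  P(wilting | underwatering) = 0.7*0.977 + 0.83*0.023
        = 0.683900 + 0.019090 = 0.702990
The terms with root rot present sum to 0.019090, so
  P(root rot | wilting, underwatering) = 0.019090 / 0.702990 ≈ 0.027

P(root rot | wilting) ≈ 0.050; P(root rot | wilting, underwatering) ≈ 0.027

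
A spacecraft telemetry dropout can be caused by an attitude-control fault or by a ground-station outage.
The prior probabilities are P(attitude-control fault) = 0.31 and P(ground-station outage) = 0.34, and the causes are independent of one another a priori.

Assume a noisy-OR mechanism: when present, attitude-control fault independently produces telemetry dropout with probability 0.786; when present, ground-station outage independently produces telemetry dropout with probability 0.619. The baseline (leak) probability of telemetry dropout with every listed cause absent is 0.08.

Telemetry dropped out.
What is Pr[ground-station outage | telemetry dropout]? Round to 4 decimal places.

Pr[ground-station outage | telemetry dropout] ≈ 0.5545

Under noisy-OR, P(telemetry dropout | causes) = 1 − (1−0.08)·∏(1−qᵢ) over the active causes.
Weight on ground-station outage=true, given the evidence: 0.152368 + 0.097494 = 0.249862
The normalizing constant is 0.08*0.69*0.66 + 0.64948*0.69*0.34 + 0.80312*0.31*0.66 + 0.924989*0.31*0.34 = 0.450612
Posterior = 0.249862 / 0.450612 ≈ 0.5545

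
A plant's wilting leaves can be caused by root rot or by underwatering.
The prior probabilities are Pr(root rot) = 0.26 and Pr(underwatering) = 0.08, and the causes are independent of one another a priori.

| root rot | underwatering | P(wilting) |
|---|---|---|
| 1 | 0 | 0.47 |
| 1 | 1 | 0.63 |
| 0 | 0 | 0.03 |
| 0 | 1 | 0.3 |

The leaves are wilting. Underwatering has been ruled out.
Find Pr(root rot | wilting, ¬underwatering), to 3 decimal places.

Pr(root rot | wilting, ¬underwatering) ≈ 0.846

Enumerate both values of root rot and weight by the priors:
  P(wilting | ¬underwatering) = 0.03×0.74 + 0.47×0.26
        = 0.022200 + 0.122200 = 0.144400
The terms with root rot present sum to 0.122200, so
  P(root rot | wilting, ¬underwatering) = 0.122200 / 0.144400 ≈ 0.846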